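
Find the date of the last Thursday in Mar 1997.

The first Thursday of Mar 1997 is Mar 6.
Mar 1997 has 31 days. Adding weeks: 6, 13, 20, 27 — the last one ≤ 31 is the 27th.

Mar 27, 1997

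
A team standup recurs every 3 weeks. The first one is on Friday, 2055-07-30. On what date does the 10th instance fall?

The 10th occurrence is 9 intervals after the first: 9 × 21 = 189 days after 2055-07-30.
July has 31 days — 1 day to the end of July leaves 188.
August has 31 days (157 left).
September has 30 days (127 left).
October has 31 days (96 left).
November has 30 days (66 left).
December has 31 days (35 left).
January has 31 days (4 left).
4 days into February → 2056-02-04.

2056-02-04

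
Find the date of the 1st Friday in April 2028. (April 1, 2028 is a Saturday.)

April 2028 begins on a Saturday, so the first Friday is April 7 (6 days later).

2028-04-07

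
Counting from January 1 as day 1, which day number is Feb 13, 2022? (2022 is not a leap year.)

Days in months before Feb: 31 = 31.
Plus 13 days into Feb → day 44.

44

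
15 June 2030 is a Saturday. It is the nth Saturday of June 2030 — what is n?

3rd

Day 15 falls in week ⌈15/7⌉ of the month.
Days 1–7 hold the 1st Saturday, 8–14 the 2nd, 15–21 the 3rd, 22–28 the 4th, 29–31 the 5th.
15 is in the range for the 3rd.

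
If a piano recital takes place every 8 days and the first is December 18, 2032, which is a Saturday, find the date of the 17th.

April 25, 2033

The 17th occurrence is 16 intervals after the first: 16 × 8 = 128 days after December 18, 2032.
December has 31 days — 13 days to the end of December leaves 115.
January has 31 days (84 left).
February has 28 days (56 left).
March has 31 days (25 left).
25 days into April → April 25, 2033.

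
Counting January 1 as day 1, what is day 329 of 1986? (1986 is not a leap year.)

Nov 25, 1986

Jan has 31 days (329 − 31 = 298 remain).
Feb has 28 days (298 − 28 = 270 remain).
Mar has 31 days (270 − 31 = 239 remain).
Apr has 30 days (239 − 30 = 209 remain).
May has 31 days (209 − 31 = 178 remain).
Jun has 30 days (178 − 30 = 148 remain).
Jul has 31 days (148 − 31 = 117 remain).
Aug has 31 days (117 − 31 = 86 remain).
Sep has 30 days (86 − 30 = 56 remain).
Oct has 31 days (56 − 31 = 25 remain).
25 into Nov → Nov 25.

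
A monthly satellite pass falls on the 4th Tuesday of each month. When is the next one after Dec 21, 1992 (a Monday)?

Dec 22, 1992

Dec 1992 starts on a Tuesday; its first Tuesday is the 1st, so the 4th Tuesday is the 22nd — Dec 22, 1992.
Dec 22, 1992 is after Dec 21, 1992, so that is the next one.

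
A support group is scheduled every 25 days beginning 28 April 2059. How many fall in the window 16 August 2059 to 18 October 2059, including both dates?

Occurrences land 25·i days after 28 April 2059 for i = 0, 1, 2, …
16 August 2059 is 110 days after the start; 110 ÷ 25 = 4 remainder 10; since the remainder is 10, round up to i = 5. First occurrence in the window: #6 on 31 August 2059 (5×25 = 125 days in).
18 October 2059 is 173 days after the start; 173 ÷ 25 = 6 remainder 23. Last occurrence in the window: #7 on 25 September 2059.
Occurrences #6 through #7: 2 in total.

2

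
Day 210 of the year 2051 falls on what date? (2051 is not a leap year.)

2051-07-29

January has 31 days (210 − 31 = 179 remain).
February has 28 days (179 − 28 = 151 remain).
March has 31 days (151 − 31 = 120 remain).
April has 30 days (120 − 30 = 90 remain).
May has 31 days (90 − 31 = 59 remain).
June has 30 days (59 − 30 = 29 remain).
29 into July → July 29.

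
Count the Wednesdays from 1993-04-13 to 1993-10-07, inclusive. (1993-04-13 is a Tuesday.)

26

1993-04-13 is a Tuesday; the first Wednesday on or after it is 1993-04-14 (1 day later).
From 1993-04-14 to 1993-10-07: 16 + 31 + 30 + 31 + 31 + 30 + 7 = 176 days (rest of April, May, June, July, August, September, October).
176 ÷ 7 = 25 full weeks with remainder 1, so 25 more Wednesdays after the first → 26.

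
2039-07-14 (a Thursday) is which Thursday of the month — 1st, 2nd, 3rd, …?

Day 14 falls in week ⌈14/7⌉ of the month.
Days 1–7 hold the 1st Thursday, 8–14 the 2nd, 15–21 the 3rd, 22–28 the 4th, 29–31 the 5th.
14 is in the range for the 2nd.

2nd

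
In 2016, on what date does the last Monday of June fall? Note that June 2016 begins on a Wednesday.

2016-06-27

June 2016 begins on a Wednesday, so the first Monday is June 6 (5 days later).
June 2016 has 30 days. Adding weeks: 6, 13, 20, 27 — the last one ≤ 30 is the 27th.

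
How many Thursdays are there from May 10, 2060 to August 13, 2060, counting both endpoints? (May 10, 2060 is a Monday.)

May 10, 2060 is a Monday; the first Thursday on or after it is May 13, 2060 (3 days later).
From May 13, 2060 to August 13, 2060: 18 + 30 + 31 + 13 = 92 days (rest of May, June, July, August).
92 ÷ 7 = 13 full weeks with remainder 1, so 13 more Thursdays after the first → 14.

14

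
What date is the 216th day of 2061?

Jan has 31 days (216 − 31 = 185 remain).
Feb has 28 days (185 − 28 = 157 remain).
Mar has 31 days (157 − 31 = 126 remain).
Apr has 30 days (126 − 30 = 96 remain).
May has 31 days (96 − 31 = 65 remain).
Jun has 30 days (65 − 30 = 35 remain).
Jul has 31 days (35 − 31 = 4 remain).
4 into Aug → Aug 4.

Aug 4, 2061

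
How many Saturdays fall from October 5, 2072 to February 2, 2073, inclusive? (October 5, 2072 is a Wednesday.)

17

October 5, 2072 is a Wednesday; the first Saturday on or after it is October 8, 2072 (3 days later).
From October 8, 2072 to February 2, 2073: 23 + 30 + 31 + 31 + 2 = 117 days (rest of October, November, December, January, February).
117 ÷ 7 = 16 full weeks with remainder 5, so 16 more Saturdays after the first → 17.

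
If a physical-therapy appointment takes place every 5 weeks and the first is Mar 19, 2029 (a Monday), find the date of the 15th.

The 15th occurrence is 14 intervals after the first: 14 × 35 = 490 days after Mar 19, 2029.
Mar has 31 days — 12 days to the end of Mar leaves 478.
From end of Mar to end of 2029 is 275 days (203 left).
Jan has 31 days (172 left).
Feb has 28 days (144 left).
Mar has 31 days (113 left).
Apr has 30 days (83 left).
May has 31 days (52 left).
Jun has 30 days (22 left).
22 days into Jul → Jul 22, 2030.

Jul 22, 2030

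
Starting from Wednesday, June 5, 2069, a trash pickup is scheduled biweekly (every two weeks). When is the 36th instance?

October 8, 2070

The 36th occurrence is 35 intervals after the first: 35 × 14 = 490 days after June 5, 2069.
June has 30 days — 25 days to the end of June leaves 465.
From end of June to end of 2069 is 184 days (281 left).
January has 31 days (250 left).
February has 28 days (222 left).
March has 31 days (191 left).
April has 30 days (161 left).
May has 31 days (130 left).
June has 30 days (100 left).
July has 31 days (69 left).
August has 31 days (38 left).
September has 30 days (8 left).
8 days into October → October 8, 2070.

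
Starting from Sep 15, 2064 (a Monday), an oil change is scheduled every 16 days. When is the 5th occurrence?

Nov 18, 2064

The 5th occurrence is 4 intervals after the first: 4 × 16 = 64 days after Sep 15, 2064.
Sep has 30 days — 15 days to the end of Sep leaves 49.
Oct has 31 days (18 left).
18 days into Nov → Nov 18, 2064.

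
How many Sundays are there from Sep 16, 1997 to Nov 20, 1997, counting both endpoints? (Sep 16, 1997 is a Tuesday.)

Sep 16, 1997 is a Tuesday; the first Sunday on or after it is Sep 21, 1997 (5 days later).
From Sep 21, 1997 to Nov 20, 1997: 9 + 31 + 20 = 60 days (rest of Sep, Oct, Nov).
60 ÷ 7 = 8 full weeks with remainder 4, so 8 more Sundays after the first → 9.

9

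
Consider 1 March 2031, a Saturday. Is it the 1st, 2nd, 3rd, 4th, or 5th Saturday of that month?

1st

Day 1 falls in week ⌈1/7⌉ of the month.
Days 1–7 hold the 1st Saturday, 8–14 the 2nd, 15–21 the 3rd, 22–28 the 4th, 29–31 the 5th.
1 is in the range for the 1st.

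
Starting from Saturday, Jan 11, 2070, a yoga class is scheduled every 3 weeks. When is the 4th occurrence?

Mar 15, 2070

The 4th occurrence is 3 intervals after the first: 3 × 21 = 63 days after Jan 11, 2070.
Jan has 31 days — 20 days to the end of Jan leaves 43.
Feb has 28 days (15 left).
15 days into Mar → Mar 15, 2070.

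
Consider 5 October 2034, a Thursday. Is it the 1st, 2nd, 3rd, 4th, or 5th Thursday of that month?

Day 5 falls in week ⌈5/7⌉ of the month.
Days 1–7 hold the 1st Thursday, 8–14 the 2nd, 15–21 the 3rd, 22–28 the 4th, 29–31 the 5th.
5 is in the range for the 1st.

1st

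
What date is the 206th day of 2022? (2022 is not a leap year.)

2022-07-25

January has 31 days (206 − 31 = 175 remain).
February has 28 days (175 − 28 = 147 remain).
March has 31 days (147 − 31 = 116 remain).
April has 30 days (116 − 30 = 86 remain).
May has 31 days (86 − 31 = 55 remain).
June has 30 days (55 − 30 = 25 remain).
25 into July → July 25.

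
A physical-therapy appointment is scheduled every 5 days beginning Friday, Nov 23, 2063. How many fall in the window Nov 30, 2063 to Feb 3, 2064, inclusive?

Occurrences land 5·i days after Nov 23, 2063 for i = 0, 1, 2, …
Nov 30, 2063 is 7 days after the start; 7 ÷ 5 = 1 remainder 2; since the remainder is 2, round up to i = 2. First occurrence in the window: #3 on Dec 3, 2063 (2×5 = 10 days in).
Feb 3, 2064 is 72 days after the start; 72 ÷ 5 = 14 remainder 2. Last occurrence in the window: #15 on Feb 1, 2064.
Occurrences #3 through #15: 13 in total.

13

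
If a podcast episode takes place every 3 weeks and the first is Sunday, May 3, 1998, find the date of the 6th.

Aug 16, 1998

The 6th occurrence is 5 intervals after the first: 5 × 21 = 105 days after May 3, 1998.
May has 31 days — 28 days to the end of May leaves 77.
Jun has 30 days (47 left).
Jul has 31 days (16 left).
16 days into Aug → Aug 16, 1998.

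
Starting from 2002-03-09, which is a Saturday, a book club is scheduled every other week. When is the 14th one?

2002-09-07

The 14th occurrence is 13 intervals after the first: 13 × 14 = 182 days after 2002-03-09.
March has 31 days — 22 days to the end of March leaves 160.
April has 30 days (130 left).
May has 31 days (99 left).
June has 30 days (69 left).
July has 31 days (38 left).
August has 31 days (7 left).
7 days into September → 2002-09-07.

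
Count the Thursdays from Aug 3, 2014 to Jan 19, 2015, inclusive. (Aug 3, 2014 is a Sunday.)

Aug 3, 2014 is a Sunday; the first Thursday on or after it is Aug 7, 2014 (4 days later).
From Aug 7, 2014 to Jan 19, 2015: 24 + 30 + 31 + 30 + 31 + 19 = 165 days (rest of Aug, Sep, Oct, Nov, Dec, Jan).
165 ÷ 7 = 23 full weeks with remainder 4, so 23 more Thursdays after the first → 24.

24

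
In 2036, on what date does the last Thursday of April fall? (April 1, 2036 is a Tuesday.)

April 24, 2036

April 2036 begins on a Tuesday, so the first Thursday is April 3 (2 days later).
April 2036 has 30 days. Adding weeks: 3, 10, 17, 24 — the last one ≤ 30 is the 24th.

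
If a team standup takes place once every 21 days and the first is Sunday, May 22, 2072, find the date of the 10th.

November 27, 2072

The 10th occurrence is 9 intervals after the first: 9 × 21 = 189 days after May 22, 2072.
May has 31 days — 9 days to the end of May leaves 180.
June has 30 days (150 left).
July has 31 days (119 left).
August has 31 days (88 left).
September has 30 days (58 left).
October has 31 days (27 left).
27 days into November → November 27, 2072.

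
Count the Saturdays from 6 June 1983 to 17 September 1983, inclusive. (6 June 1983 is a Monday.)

15

6 June 1983 is a Monday; the first Saturday on or after it is 11 June 1983 (5 days later).
From 11 June 1983 to 17 September 1983: 19 + 31 + 31 + 17 = 98 days (rest of June, July, August, September).
98 ÷ 7 = 14 full weeks with remainder 0, so 14 more Saturdays after the first → 15.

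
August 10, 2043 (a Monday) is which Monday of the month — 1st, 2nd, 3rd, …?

Day 10 falls in week ⌈10/7⌉ of the month.
Days 1–7 hold the 1st Monday, 8–14 the 2nd, 15–21 the 3rd, 22–28 the 4th, 29–31 the 5th.
10 is in the range for the 2nd.

2nd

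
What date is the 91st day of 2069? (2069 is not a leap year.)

January has 31 days (91 − 31 = 60 remain).
February has 28 days (60 − 28 = 32 remain).
March has 31 days (32 − 31 = 1 remain).
1 into April → April 1.

April 1, 2069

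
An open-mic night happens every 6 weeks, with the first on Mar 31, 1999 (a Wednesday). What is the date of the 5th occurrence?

The 5th occurrence is 4 intervals after the first: 4 × 42 = 168 days after Mar 31, 1999.
Mar has 31 days — 0 days to the end of Mar leaves 168.
Apr has 30 days (138 left).
May has 31 days (107 left).
Jun has 30 days (77 left).
Jul has 31 days (46 left).
Aug has 31 days (15 left).
15 days into Sep → Sep 15, 1999.

Sep 15, 1999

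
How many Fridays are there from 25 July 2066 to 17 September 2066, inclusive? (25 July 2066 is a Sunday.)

8

25 July 2066 is a Sunday; the first Friday on or after it is 30 July 2066 (5 days later).
From 30 July 2066 to 17 September 2066: 1 + 31 + 17 = 49 days (rest of July, August, September).
49 ÷ 7 = 7 full weeks with remainder 0, so 7 more Fridays after the first → 8.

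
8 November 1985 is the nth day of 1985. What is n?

Days in months before November: 31 + 28 + 31 + 30 + 31 + 30 + 31 + 31 + 30 + 31 = 304.
Plus 8 days into November → day 312.

312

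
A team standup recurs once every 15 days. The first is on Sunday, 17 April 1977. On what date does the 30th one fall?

26 June 1978

The 30th occurrence is 29 intervals after the first: 29 × 15 = 435 days after 17 April 1977.
April has 30 days — 13 days to the end of April leaves 422.
From end of April to end of 1977 is 245 days (177 left).
January has 31 days (146 left).
February has 28 days (118 left).
March has 31 days (87 left).
April has 30 days (57 left).
May has 31 days (26 left).
26 days into June → 26 June 1978.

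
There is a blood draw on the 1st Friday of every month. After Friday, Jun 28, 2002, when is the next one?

Jun 2002 starts on a Saturday, so its 1st Friday is Jun 7, 2002 (6 days in).
That is not after Jun 28, 2002, so look at Jul 2002.
Jul 2002 starts on a Monday, so its 1st Friday is Jul 5, 2002 (4 days in).

Jul 5, 2002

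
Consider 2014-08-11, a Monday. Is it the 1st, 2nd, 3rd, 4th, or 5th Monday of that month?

Day 11 falls in week ⌈11/7⌉ of the month.
Days 1–7 hold the 1st Monday, 8–14 the 2nd, 15–21 the 3rd, 22–28 the 4th, 29–31 the 5th.
11 is in the range for the 2nd.

2nd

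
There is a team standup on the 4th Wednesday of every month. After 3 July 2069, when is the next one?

24 July 2069

July 2069 starts on a Monday; its first Wednesday is the 3rd, so the 4th Wednesday is the 24th — 24 July 2069.
24 July 2069 is after 3 July 2069, so that is the next one.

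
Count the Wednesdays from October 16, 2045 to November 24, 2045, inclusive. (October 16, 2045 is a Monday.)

October 16, 2045 is a Monday; the first Wednesday on or after it is October 18, 2045 (2 days later).
From October 18, 2045 to November 24, 2045: 13 + 24 = 37 days (rest of October, November).
37 ÷ 7 = 5 full weeks with remainder 2, so 5 more Wednesdays after the first → 6.

6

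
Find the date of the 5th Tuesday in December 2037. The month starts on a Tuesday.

December 2037 begins on a Tuesday, so the first Tuesday is December 1.
The 5th Tuesday is 4 weeks later: 1 + 28 = 29.

December 29, 2037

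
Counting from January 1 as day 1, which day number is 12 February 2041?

43

Days in months before February: 31 = 31.
Plus 12 days into February → day 43.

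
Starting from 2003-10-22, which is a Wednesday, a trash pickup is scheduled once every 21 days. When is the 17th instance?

2004-09-22

The 17th occurrence is 16 intervals after the first: 16 × 21 = 336 days after 2003-10-22.
October has 31 days — 9 days to the end of October leaves 327.
November has 30 days (297 left).
December has 31 days (266 left).
January has 31 days (235 left).
February has 29 days (206 left).
March has 31 days (175 left).
April has 30 days (145 left).
May has 31 days (114 left).
June has 30 days (84 left).
July has 31 days (53 left).
August has 31 days (22 left).
22 days into September → 2004-09-22.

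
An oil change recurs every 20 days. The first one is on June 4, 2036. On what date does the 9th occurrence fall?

November 11, 2036

The 9th occurrence is 8 intervals after the first: 8 × 20 = 160 days after June 4, 2036.
June has 30 days — 26 days to the end of June leaves 134.
July has 31 days (103 left).
August has 31 days (72 left).
September has 30 days (42 left).
October has 31 days (11 left).
11 days into November → November 11, 2036.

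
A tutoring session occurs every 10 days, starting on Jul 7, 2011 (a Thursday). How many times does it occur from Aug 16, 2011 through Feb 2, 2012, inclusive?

Occurrences land 10·i days after Jul 7, 2011 for i = 0, 1, 2, …
Aug 16, 2011 is 40 days after the start; 40 ÷ 10 = 4 remainder 0. First occurrence in the window: #5 on Aug 16, 2011 (4×10 = 40 days in).
Feb 2, 2012 is 210 days after the start; 210 ÷ 10 = 21 remainder 0. Last occurrence in the window: #22 on Feb 2, 2012.
Occurrences #5 through #22: 18 in total.

18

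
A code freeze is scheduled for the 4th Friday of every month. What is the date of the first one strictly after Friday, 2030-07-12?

July 2030 starts on a Monday; its first Friday is the 5th, so the 4th Friday is the 26th — 2030-07-26.
2030-07-26 is after 2030-07-12, so that is the next one.

2030-07-26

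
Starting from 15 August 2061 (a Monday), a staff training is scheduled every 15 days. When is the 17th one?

12 April 2062

The 17th occurrence is 16 intervals after the first: 16 × 15 = 240 days after 15 August 2061.
August has 31 days — 16 days to the end of August leaves 224.
September has 30 days (194 left).
October has 31 days (163 left).
November has 30 days (133 left).
December has 31 days (102 left).
January has 31 days (71 left).
February has 28 days (43 left).
March has 31 days (12 left).
12 days into April → 12 April 2062.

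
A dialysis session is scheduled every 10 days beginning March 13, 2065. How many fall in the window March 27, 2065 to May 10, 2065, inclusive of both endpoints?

Occurrences land 10·i days after March 13, 2065 for i = 0, 1, 2, …
March 27, 2065 is 14 days after the start; 14 ÷ 10 = 1 remainder 4; since the remainder is 4, round up to i = 2. First occurrence in the window: #3 on April 2, 2065 (2×10 = 20 days in).
May 10, 2065 is 58 days after the start; 58 ÷ 10 = 5 remainder 8. Last occurrence in the window: #6 on May 2, 2065.
Occurrences #3 through #6: 4 in total.

4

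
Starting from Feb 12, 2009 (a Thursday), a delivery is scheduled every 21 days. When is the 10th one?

The 10th occurrence is 9 intervals after the first: 9 × 21 = 189 days after Feb 12, 2009.
Feb has 28 days — 16 days to the end of Feb leaves 173.
Mar has 31 days (142 left).
Apr has 30 days (112 left).
May has 31 days (81 left).
Jun has 30 days (51 left).
Jul has 31 days (20 left).
20 days into Aug → Aug 20, 2009.

Aug 20, 2009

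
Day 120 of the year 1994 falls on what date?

January has 31 days (120 − 31 = 89 remain).
February has 28 days (89 − 28 = 61 remain).
March has 31 days (61 − 31 = 30 remain).
30 into April → April 30.

April 30, 1994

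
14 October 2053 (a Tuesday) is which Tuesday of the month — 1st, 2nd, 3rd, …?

2nd

Day 14 falls in week ⌈14/7⌉ of the month.
Days 1–7 hold the 1st Tuesday, 8–14 the 2nd, 15–21 the 3rd, 22–28 the 4th, 29–31 the 5th.
14 is in the range for the 2nd.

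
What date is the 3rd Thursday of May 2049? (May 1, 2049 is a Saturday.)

2049-05-20

May 2049 begins on a Saturday, so the first Thursday is May 6 (5 days later).
The 3rd Thursday is 2 weeks later: 6 + 14 = 20.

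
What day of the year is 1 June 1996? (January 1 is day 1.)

153

Days in months before June: 31 + 29 + 31 + 30 + 31 = 152.
Plus 1 day into June → day 153.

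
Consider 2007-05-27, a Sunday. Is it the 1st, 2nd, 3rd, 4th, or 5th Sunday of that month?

Day 27 falls in week ⌈27/7⌉ of the month.
Days 1–7 hold the 1st Sunday, 8–14 the 2nd, 15–21 the 3rd, 22–28 the 4th, 29–31 the 5th.
27 is in the range for the 4th.

4th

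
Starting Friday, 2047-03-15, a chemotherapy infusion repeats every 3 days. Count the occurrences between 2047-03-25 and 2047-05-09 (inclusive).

Occurrences land 3·i days after 2047-03-15 for i = 0, 1, 2, …
2047-03-25 is 10 days after the start; 10 ÷ 3 = 3 remainder 1; since the remainder is 1, round up to i = 4. First occurrence in the window: #5 on 2047-03-27 (4×3 = 12 days in).
2047-05-09 is 55 days after the start; 55 ÷ 3 = 18 remainder 1. Last occurrence in the window: #19 on 2047-05-08.
Occurrences #5 through #19: 15 in total.

15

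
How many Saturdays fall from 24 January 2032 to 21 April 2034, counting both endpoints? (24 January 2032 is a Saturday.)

24 January 2032 is a Saturday; the first Saturday on or after it is 24 January 2032.
From 24 January 2032 to 21 April 2034: 342 + 365 + 111 = 818 days (rest of 2032, 2033, to 21 April 2034 in 2034).
818 ÷ 7 = 116 full weeks with remainder 6, so 116 more Saturdays after the first → 117.

117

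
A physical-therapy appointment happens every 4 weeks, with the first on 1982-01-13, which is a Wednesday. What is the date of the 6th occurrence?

The 6th occurrence is 5 intervals after the first: 5 × 28 = 140 days after 1982-01-13.
January has 31 days — 18 days to the end of January leaves 122.
February has 28 days (94 left).
March has 31 days (63 left).
April has 30 days (33 left).
May has 31 days (2 left).
2 days into June → 1982-06-02.

1982-06-02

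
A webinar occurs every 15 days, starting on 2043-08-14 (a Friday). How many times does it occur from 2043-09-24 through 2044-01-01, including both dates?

Occurrences land 15·i days after 2043-08-14 for i = 0, 1, 2, …
2043-09-24 is 41 days after the start; 41 ÷ 15 = 2 remainder 11; since the remainder is 11, round up to i = 3. First occurrence in the window: #4 on 2043-09-28 (3×15 = 45 days in).
2044-01-01 is 140 days after the start; 140 ÷ 15 = 9 remainder 5. Last occurrence in the window: #10 on 2043-12-27.
Occurrences #4 through #10: 7 in total.

7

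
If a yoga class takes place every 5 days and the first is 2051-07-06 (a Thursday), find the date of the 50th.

The 50th occurrence is 49 intervals after the first: 49 × 5 = 245 days after 2051-07-06.
July has 31 days — 25 days to the end of July leaves 220.
August has 31 days (189 left).
September has 30 days (159 left).
October has 31 days (128 left).
November has 30 days (98 left).
December has 31 days (67 left).
January has 31 days (36 left).
February has 29 days (7 left).
7 days into March → 2052-03-07.

2052-03-07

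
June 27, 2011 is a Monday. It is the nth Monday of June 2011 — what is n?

Day 27 falls in week ⌈27/7⌉ of the month.
Days 1–7 hold the 1st Monday, 8–14 the 2nd, 15–21 the 3rd, 22–28 the 4th, 29–31 the 5th.
27 is in the range for the 4th.

4th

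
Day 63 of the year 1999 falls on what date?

January has 31 days (63 − 31 = 32 remain).
February has 28 days (32 − 28 = 4 remain).
4 into March → March 4.

1999-03-04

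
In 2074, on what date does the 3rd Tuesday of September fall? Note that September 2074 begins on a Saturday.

September 18, 2074

September 2074 begins on a Saturday, so the first Tuesday is September 4 (3 days later).
The 3rd Tuesday is 2 weeks later: 4 + 14 = 18.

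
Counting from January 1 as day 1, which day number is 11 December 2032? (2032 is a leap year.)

346

Days in months before December: 31 + 29 + 31 + 30 + 31 + 30 + 31 + 31 + 30 + 31 + 30 = 335.
Plus 11 days into December → day 346.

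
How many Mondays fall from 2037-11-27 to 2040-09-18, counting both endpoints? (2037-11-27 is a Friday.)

147

2037-11-27 is a Friday; the first Monday on or after it is 2037-11-30 (3 days later).
From 2037-11-30 to 2040-09-18: 31 + 365 + 365 + 262 = 1023 days (rest of 2037, 2038, 2039, to 2040-09-18 in 2040).
1023 ÷ 7 = 146 full weeks with remainder 1, so 146 more Mondays after the first → 147.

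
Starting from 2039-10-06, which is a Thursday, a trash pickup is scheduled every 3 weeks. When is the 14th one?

2040-07-05

The 14th occurrence is 13 intervals after the first: 13 × 21 = 273 days after 2039-10-06.
October has 31 days — 25 days to the end of October leaves 248.
November has 30 days (218 left).
December has 31 days (187 left).
January has 31 days (156 left).
February has 29 days (127 left).
March has 31 days (96 left).
April has 30 days (66 left).
May has 31 days (35 left).
June has 30 days (5 left).
5 days into July → 2040-07-05.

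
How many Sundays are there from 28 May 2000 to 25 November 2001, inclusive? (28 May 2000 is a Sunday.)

28 May 2000 is a Sunday; the first Sunday on or after it is 28 May 2000.
From 28 May 2000 to 25 November 2001: 217 + 329 = 546 days (rest of 2000, to 25 November 2001 in 2001).
546 ÷ 7 = 78 full weeks with remainder 0, so 78 more Sundays after the first → 79.

79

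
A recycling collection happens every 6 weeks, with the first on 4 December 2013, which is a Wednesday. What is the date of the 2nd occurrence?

15 January 2014

The 2nd occurrence is 1 interval after the first: 1 × 42 = 42 days after 4 December 2013.
December has 31 days — 27 days to the end of December leaves 15.
15 days into January → 15 January 2014.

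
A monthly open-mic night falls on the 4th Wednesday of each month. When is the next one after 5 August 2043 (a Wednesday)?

August 2043 starts on a Saturday; its first Wednesday is the 5th, so the 4th Wednesday is the 26th — 26 August 2043.
26 August 2043 is after 5 August 2043, so that is the next one.

26 August 2043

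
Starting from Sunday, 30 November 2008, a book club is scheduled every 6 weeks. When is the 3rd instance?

The 3rd occurrence is 2 intervals after the first: 2 × 42 = 84 days after 30 November 2008.
November has 30 days — 0 days to the end of November leaves 84.
December has 31 days (53 left).
January has 31 days (22 left).
22 days into February → 22 February 2009.

22 February 2009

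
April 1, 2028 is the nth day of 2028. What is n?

Days in months before April: 31 + 29 + 31 = 91.
Plus 1 day into April → day 92.

92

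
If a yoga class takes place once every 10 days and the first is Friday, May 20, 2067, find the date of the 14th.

Sep 27, 2067

The 14th occurrence is 13 intervals after the first: 13 × 10 = 130 days after May 20, 2067.
May has 31 days — 11 days to the end of May leaves 119.
Jun has 30 days (89 left).
Jul has 31 days (58 left).
Aug has 31 days (27 left).
27 days into Sep → Sep 27, 2067.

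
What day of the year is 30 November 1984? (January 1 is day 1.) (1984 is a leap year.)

335

Days in months before November: 31 + 29 + 31 + 30 + 31 + 30 + 31 + 31 + 30 + 31 = 305.
Plus 30 days into November → day 335.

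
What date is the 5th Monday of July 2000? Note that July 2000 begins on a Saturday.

July 2000 begins on a Saturday, so the first Monday is July 3 (2 days later).
The 5th Monday is 4 weeks later: 3 + 28 = 31.

2000-07-31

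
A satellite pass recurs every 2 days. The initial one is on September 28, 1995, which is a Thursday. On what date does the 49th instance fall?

The 49th occurrence is 48 intervals after the first: 48 × 2 = 96 days after September 28, 1995.
September has 30 days — 2 days to the end of September leaves 94.
October has 31 days (63 left).
November has 30 days (33 left).
December has 31 days (2 left).
2 days into January → January 2, 1996.

January 2, 1996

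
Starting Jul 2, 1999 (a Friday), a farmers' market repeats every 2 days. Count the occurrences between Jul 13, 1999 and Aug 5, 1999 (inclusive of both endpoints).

12

Occurrences land 2·i days after Jul 2, 1999 for i = 0, 1, 2, …
Jul 13, 1999 is 11 days after the start; 11 ÷ 2 = 5 remainder 1; since the remainder is 1, round up to i = 6. First occurrence in the window: #7 on Jul 14, 1999 (6×2 = 12 days in).
Aug 5, 1999 is 34 days after the start; 34 ÷ 2 = 17 remainder 0. Last occurrence in the window: #18 on Aug 5, 1999.
Occurrences #7 through #18: 12 in total.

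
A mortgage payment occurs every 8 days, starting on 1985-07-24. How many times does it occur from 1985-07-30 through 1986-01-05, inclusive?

20

Occurrences land 8·i days after 1985-07-24 for i = 0, 1, 2, …
1985-07-30 is 6 days after the start; 6 ÷ 8 = 0 remainder 6; since the remainder is 6, round up to i = 1. First occurrence in the window: #2 on 1985-08-01 (1×8 = 8 days in).
1986-01-05 is 165 days after the start; 165 ÷ 8 = 20 remainder 5. Last occurrence in the window: #21 on 1985-12-31.
Occurrences #2 through #21: 20 in total.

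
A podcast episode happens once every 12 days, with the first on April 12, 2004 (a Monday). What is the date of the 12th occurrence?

The 12th occurrence is 11 intervals after the first: 11 × 12 = 132 days after April 12, 2004.
April has 30 days — 18 days to the end of April leaves 114.
May has 31 days (83 left).
June has 30 days (53 left).
July has 31 days (22 left).
22 days into August → August 22, 2004.

August 22, 2004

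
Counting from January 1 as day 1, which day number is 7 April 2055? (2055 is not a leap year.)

97

Days in months before April: 31 + 28 + 31 = 90.
Plus 7 days into April → day 97.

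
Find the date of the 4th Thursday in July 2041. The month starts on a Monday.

July 2041 begins on a Monday, so the first Thursday is July 4 (3 days later).
The 4th Thursday is 3 weeks later: 4 + 21 = 25.

25 July 2041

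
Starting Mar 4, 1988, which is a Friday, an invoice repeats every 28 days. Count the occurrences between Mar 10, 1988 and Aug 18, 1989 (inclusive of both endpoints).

Occurrences land 28·i days after Mar 4, 1988 for i = 0, 1, 2, …
Mar 10, 1988 is 6 days after the start; 6 ÷ 28 = 0 remainder 6; since the remainder is 6, round up to i = 1. First occurrence in the window: #2 on Apr 1, 1988 (1×28 = 28 days in).
Aug 18, 1989 is 532 days after the start; 532 ÷ 28 = 19 remainder 0. Last occurrence in the window: #20 on Aug 18, 1989.
Occurrences #2 through #20: 19 in total.

19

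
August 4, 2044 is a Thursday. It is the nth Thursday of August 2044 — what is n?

1st

Day 4 falls in week ⌈4/7⌉ of the month.
Days 1–7 hold the 1st Thursday, 8–14 the 2nd, 15–21 the 3rd, 22–28 the 4th, 29–31 the 5th.
4 is in the range for the 1st.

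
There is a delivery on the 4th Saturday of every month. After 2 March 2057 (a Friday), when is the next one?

24 March 2057

March 2057 starts on a Thursday; its first Saturday is the 3rd, so the 4th Saturday is the 24th — 24 March 2057.
24 March 2057 is after 2 March 2057, so that is the next one.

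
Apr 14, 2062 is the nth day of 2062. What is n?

104

Days in months before Apr: 31 + 28 + 31 = 90.
Plus 14 days into Apr → day 104.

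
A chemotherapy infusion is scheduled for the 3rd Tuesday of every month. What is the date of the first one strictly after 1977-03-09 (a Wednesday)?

March 1977 starts on a Tuesday; its first Tuesday is the 1st, so the 3rd Tuesday is the 15th — 1977-03-15.
1977-03-15 is after 1977-03-09, so that is the next one.

1977-03-15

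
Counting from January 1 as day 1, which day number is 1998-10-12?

Days in months before October: 31 + 28 + 31 + 30 + 31 + 30 + 31 + 31 + 30 = 273.
Plus 12 days into October → day 285.

285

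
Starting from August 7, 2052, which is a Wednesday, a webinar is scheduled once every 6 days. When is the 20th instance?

The 20th occurrence is 19 intervals after the first: 19 × 6 = 114 days after August 7, 2052.
August has 31 days — 24 days to the end of August leaves 90.
September has 30 days (60 left).
October has 31 days (29 left).
29 days into November → November 29, 2052.

November 29, 2052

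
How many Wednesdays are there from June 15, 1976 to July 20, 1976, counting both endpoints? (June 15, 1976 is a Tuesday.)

June 15, 1976 is a Tuesday; the first Wednesday on or after it is June 16, 1976 (1 day later).
From June 16, 1976 to July 20, 1976: 14 + 20 = 34 days (rest of June, July).
34 ÷ 7 = 4 full weeks with remainder 6, so 4 more Wednesdays after the first → 5.

5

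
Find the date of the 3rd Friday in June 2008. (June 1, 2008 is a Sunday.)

20 June 2008

June 2008 begins on a Sunday, so the first Friday is June 6 (5 days later).
The 3rd Friday is 2 weeks later: 6 + 14 = 20.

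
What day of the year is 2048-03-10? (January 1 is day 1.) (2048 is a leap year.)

Days in months before March: 31 + 29 = 60.
Plus 10 days into March → day 70.

70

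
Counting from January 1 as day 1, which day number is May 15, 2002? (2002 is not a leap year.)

135

Days in months before May: 31 + 28 + 31 + 30 = 120.
Plus 15 days into May → day 135.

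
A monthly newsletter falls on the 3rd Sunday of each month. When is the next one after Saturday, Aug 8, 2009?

Aug 16, 2009

Aug 2009 starts on a Saturday; its first Sunday is the 2nd, so the 3rd Sunday is the 16th — Aug 16, 2009.
Aug 16, 2009 is after Aug 8, 2009, so that is the next one.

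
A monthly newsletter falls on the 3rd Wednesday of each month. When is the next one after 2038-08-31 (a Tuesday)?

2038-09-15

August 2038 starts on a Sunday; its first Wednesday is the 4th, so the 3rd Wednesday is the 18th — 2038-08-18.
That is not after 2038-08-31, so look at September 2038.
September 2038 starts on a Wednesday; its first Wednesday is the 1st, so the 3rd Wednesday is the 15th — 2038-09-15.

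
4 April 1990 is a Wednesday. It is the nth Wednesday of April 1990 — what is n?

1st

Day 4 falls in week ⌈4/7⌉ of the month.
Days 1–7 hold the 1st Wednesday, 8–14 the 2nd, 15–21 the 3rd, 22–28 the 4th, 29–31 the 5th.
4 is in the range for the 1st.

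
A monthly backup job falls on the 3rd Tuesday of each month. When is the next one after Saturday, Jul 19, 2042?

Aug 19, 2042

Jul 2042 starts on a Tuesday; its first Tuesday is the 1st, so the 3rd Tuesday is the 15th — Jul 15, 2042.
That is not after Jul 19, 2042, so look at Aug 2042.
Aug 2042 starts on a Friday; its first Tuesday is the 5th, so the 3rd Tuesday is the 19th — Aug 19, 2042.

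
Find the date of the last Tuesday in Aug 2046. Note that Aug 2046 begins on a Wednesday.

Aug 28, 2046

Aug 2046 begins on a Wednesday, so the first Tuesday is Aug 7 (6 days later).
Aug 2046 has 31 days. Adding weeks: 7, 14, 21, 28 — the last one ≤ 31 is the 28th.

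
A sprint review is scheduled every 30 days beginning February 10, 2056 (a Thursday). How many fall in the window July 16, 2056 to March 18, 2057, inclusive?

Occurrences land 30·i days after February 10, 2056 for i = 0, 1, 2, …
July 16, 2056 is 157 days after the start; 157 ÷ 30 = 5 remainder 7; since the remainder is 7, round up to i = 6. First occurrence in the window: #7 on August 8, 2056 (6×30 = 180 days in).
March 18, 2057 is 402 days after the start; 402 ÷ 30 = 13 remainder 12. Last occurrence in the window: #14 on March 6, 2057.
Occurrences #7 through #14: 8 in total.

8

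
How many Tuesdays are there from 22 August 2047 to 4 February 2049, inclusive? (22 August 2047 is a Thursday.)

76

22 August 2047 is a Thursday; the first Tuesday on or after it is 27 August 2047 (5 days later).
From 27 August 2047 to 4 February 2049: 126 + 366 + 35 = 527 days (rest of 2047, 2048, to 4 February 2049 in 2049).
527 ÷ 7 = 75 full weeks with remainder 2, so 75 more Tuesdays after the first → 76.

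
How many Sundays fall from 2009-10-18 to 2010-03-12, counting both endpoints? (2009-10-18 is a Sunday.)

21

2009-10-18 is a Sunday; the first Sunday on or after it is 2009-10-18.
From 2009-10-18 to 2010-03-12: 13 + 30 + 31 + 31 + 28 + 12 = 145 days (rest of October, November, December, January, February, March).
145 ÷ 7 = 20 full weeks with remainder 5, so 20 more Sundays after the first → 21.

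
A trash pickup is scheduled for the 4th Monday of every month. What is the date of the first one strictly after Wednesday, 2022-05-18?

2022-05-23

May 2022 starts on a Sunday; its first Monday is the 2nd, so the 4th Monday is the 23rd — 2022-05-23.
2022-05-23 is after 2022-05-18, so that is the next one.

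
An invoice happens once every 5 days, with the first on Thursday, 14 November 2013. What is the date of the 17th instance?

The 17th occurrence is 16 intervals after the first: 16 × 5 = 80 days after 14 November 2013.
November has 30 days — 16 days to the end of November leaves 64.
December has 31 days (33 left).
January has 31 days (2 left).
2 days into February → 2 February 2014.

2 February 2014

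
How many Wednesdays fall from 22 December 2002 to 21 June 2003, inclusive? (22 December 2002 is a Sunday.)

22 December 2002 is a Sunday; the first Wednesday on or after it is 25 December 2002 (3 days later).
From 25 December 2002 to 21 June 2003: 6 + 31 + 28 + 31 + 30 + 31 + 21 = 178 days (rest of December, January, February, March, April, May, June).
178 ÷ 7 = 25 full weeks with remainder 3, so 25 more Wednesdays after the first → 26.

26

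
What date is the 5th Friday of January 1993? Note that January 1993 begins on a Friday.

29 January 1993

January 1993 begins on a Friday, so the first Friday is January 1.
The 5th Friday is 4 weeks later: 1 + 28 = 29.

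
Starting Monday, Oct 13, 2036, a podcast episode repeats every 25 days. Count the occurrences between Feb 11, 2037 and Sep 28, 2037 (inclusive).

10

Occurrences land 25·i days after Oct 13, 2036 for i = 0, 1, 2, …
Feb 11, 2037 is 121 days after the start; 121 ÷ 25 = 4 remainder 21; since the remainder is 21, round up to i = 5. First occurrence in the window: #6 on Feb 15, 2037 (5×25 = 125 days in).
Sep 28, 2037 is 350 days after the start; 350 ÷ 25 = 14 remainder 0. Last occurrence in the window: #15 on Sep 28, 2037.
Occurrences #6 through #15: 10 in total.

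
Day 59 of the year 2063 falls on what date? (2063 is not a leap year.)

Jan has 31 days (59 − 31 = 28 remain).
28 into Feb → Feb 28.

Feb 28, 2063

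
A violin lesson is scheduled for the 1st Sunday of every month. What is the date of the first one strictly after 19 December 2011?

December 2011 starts on a Thursday, so its 1st Sunday is 4 December 2011 (3 days in).
That is not after 19 December 2011, so look at January 2012.
January 2012 starts on a Sunday, so its 1st Sunday is 1 January 2012.

1 January 2012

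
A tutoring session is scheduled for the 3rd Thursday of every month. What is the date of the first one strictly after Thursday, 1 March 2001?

March 2001 starts on a Thursday; its first Thursday is the 1st, so the 3rd Thursday is the 15th — 15 March 2001.
15 March 2001 is after 1 March 2001, so that is the next one.

15 March 2001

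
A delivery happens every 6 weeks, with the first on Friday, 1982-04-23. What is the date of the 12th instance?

1983-07-29

The 12th occurrence is 11 intervals after the first: 11 × 42 = 462 days after 1982-04-23.
April has 30 days — 7 days to the end of April leaves 455.
From end of April to end of 1982 is 245 days (210 left).
January has 31 days (179 left).
February has 28 days (151 left).
March has 31 days (120 left).
April has 30 days (90 left).
May has 31 days (59 left).
June has 30 days (29 left).
29 days into July → 1983-07-29.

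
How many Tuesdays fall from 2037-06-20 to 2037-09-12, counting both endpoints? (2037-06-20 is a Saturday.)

12

2037-06-20 is a Saturday; the first Tuesday on or after it is 2037-06-23 (3 days later).
From 2037-06-23 to 2037-09-12: 7 + 31 + 31 + 12 = 81 days (rest of June, July, August, September).
81 ÷ 7 = 11 full weeks with remainder 4, so 11 more Tuesdays after the first → 12.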